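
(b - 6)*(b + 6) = b^2 - 36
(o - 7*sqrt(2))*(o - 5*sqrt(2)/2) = o^2 - 19*sqrt(2)*o/2 + 35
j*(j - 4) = j^2 - 4*j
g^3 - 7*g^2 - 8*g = g*(g - 8)*(g + 1)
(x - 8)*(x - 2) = x^2 - 10*x + 16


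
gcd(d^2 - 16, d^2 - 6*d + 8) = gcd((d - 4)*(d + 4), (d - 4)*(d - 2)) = d - 4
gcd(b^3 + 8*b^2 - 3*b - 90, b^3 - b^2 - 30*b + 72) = b^2 + 3*b - 18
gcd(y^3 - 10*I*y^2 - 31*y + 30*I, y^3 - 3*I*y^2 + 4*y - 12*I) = y^2 - 5*I*y - 6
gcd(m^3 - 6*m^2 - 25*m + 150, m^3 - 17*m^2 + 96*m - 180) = m^2 - 11*m + 30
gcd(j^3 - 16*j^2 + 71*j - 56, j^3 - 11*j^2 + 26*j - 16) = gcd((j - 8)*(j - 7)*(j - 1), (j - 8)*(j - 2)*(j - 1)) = j^2 - 9*j + 8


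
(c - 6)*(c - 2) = c^2 - 8*c + 12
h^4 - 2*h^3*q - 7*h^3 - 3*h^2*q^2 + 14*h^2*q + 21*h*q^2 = h*(h - 7)*(h - 3*q)*(h + q)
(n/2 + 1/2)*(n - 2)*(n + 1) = n^3/2 - 3*n/2 - 1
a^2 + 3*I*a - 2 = (a + I)*(a + 2*I)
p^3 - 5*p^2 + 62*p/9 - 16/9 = (p - 8/3)*(p - 2)*(p - 1/3)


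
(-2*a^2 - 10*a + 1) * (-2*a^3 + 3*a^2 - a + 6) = 4*a^5 + 14*a^4 - 30*a^3 + a^2 - 61*a + 6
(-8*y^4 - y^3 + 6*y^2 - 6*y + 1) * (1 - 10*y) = 80*y^5 + 2*y^4 - 61*y^3 + 66*y^2 - 16*y + 1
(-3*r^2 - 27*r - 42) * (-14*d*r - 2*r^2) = 42*d*r^3 + 378*d*r^2 + 588*d*r + 6*r^4 + 54*r^3 + 84*r^2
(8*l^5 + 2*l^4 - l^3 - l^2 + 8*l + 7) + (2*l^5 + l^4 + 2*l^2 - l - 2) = 10*l^5 + 3*l^4 - l^3 + l^2 + 7*l + 5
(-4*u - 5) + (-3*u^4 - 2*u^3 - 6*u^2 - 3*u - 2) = -3*u^4 - 2*u^3 - 6*u^2 - 7*u - 7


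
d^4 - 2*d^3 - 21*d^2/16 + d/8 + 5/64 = (d - 5/2)*(d - 1/4)*(d + 1/4)*(d + 1/2)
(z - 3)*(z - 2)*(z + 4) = z^3 - z^2 - 14*z + 24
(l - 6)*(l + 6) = l^2 - 36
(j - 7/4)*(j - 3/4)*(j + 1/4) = j^3 - 9*j^2/4 + 11*j/16 + 21/64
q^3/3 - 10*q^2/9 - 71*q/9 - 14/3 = (q/3 + 1)*(q - 7)*(q + 2/3)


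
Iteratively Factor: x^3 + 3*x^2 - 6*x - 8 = (x + 4)*(x^2 - x - 2) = (x + 1)*(x + 4)*(x - 2)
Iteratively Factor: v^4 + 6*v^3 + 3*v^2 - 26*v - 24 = (v + 4)*(v^3 + 2*v^2 - 5*v - 6) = (v - 2)*(v + 4)*(v^2 + 4*v + 3) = (v - 2)*(v + 1)*(v + 4)*(v + 3)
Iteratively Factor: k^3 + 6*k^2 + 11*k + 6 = (k + 1)*(k^2 + 5*k + 6) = (k + 1)*(k + 3)*(k + 2)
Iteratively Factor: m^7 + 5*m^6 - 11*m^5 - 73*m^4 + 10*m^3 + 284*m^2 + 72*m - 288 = (m - 2)*(m^6 + 7*m^5 + 3*m^4 - 67*m^3 - 124*m^2 + 36*m + 144) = (m - 2)*(m + 3)*(m^5 + 4*m^4 - 9*m^3 - 40*m^2 - 4*m + 48) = (m - 3)*(m - 2)*(m + 3)*(m^4 + 7*m^3 + 12*m^2 - 4*m - 16) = (m - 3)*(m - 2)*(m + 3)*(m + 4)*(m^3 + 3*m^2 - 4) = (m - 3)*(m - 2)*(m - 1)*(m + 3)*(m + 4)*(m^2 + 4*m + 4) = (m - 3)*(m - 2)*(m - 1)*(m + 2)*(m + 3)*(m + 4)*(m + 2)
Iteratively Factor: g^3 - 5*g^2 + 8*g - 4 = (g - 2)*(g^2 - 3*g + 2) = (g - 2)*(g - 1)*(g - 2)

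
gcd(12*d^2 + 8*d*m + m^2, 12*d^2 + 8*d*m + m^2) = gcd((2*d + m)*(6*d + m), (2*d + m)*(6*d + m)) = 12*d^2 + 8*d*m + m^2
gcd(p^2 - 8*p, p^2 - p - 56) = p - 8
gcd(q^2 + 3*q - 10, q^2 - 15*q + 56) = 1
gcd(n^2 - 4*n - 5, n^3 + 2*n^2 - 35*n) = n - 5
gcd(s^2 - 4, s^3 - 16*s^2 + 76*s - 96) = s - 2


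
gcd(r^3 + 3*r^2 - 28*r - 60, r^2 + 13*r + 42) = r + 6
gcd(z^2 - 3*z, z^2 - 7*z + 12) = z - 3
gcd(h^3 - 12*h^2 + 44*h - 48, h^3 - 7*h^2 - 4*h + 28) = h - 2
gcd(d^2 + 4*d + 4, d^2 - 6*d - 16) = d + 2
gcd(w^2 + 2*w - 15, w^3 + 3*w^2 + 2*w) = 1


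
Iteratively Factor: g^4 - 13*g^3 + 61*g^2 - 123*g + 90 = (g - 2)*(g^3 - 11*g^2 + 39*g - 45) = (g - 3)*(g - 2)*(g^2 - 8*g + 15) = (g - 3)^2*(g - 2)*(g - 5)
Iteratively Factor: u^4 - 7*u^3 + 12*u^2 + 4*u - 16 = (u - 2)*(u^3 - 5*u^2 + 2*u + 8) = (u - 4)*(u - 2)*(u^2 - u - 2) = (u - 4)*(u - 2)*(u + 1)*(u - 2)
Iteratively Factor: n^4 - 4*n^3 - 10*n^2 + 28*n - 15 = (n - 1)*(n^3 - 3*n^2 - 13*n + 15) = (n - 1)*(n + 3)*(n^2 - 6*n + 5) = (n - 1)^2*(n + 3)*(n - 5)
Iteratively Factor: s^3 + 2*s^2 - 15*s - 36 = (s + 3)*(s^2 - s - 12) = (s + 3)^2*(s - 4)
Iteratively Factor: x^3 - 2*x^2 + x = (x - 1)*(x^2 - x) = (x - 1)^2*(x)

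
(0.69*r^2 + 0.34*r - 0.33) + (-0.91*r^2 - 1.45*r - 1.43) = -0.22*r^2 - 1.11*r - 1.76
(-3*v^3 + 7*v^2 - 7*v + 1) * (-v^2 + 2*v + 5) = 3*v^5 - 13*v^4 + 6*v^3 + 20*v^2 - 33*v + 5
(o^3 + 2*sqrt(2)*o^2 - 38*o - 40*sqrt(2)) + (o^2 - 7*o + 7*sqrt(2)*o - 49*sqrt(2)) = o^3 + o^2 + 2*sqrt(2)*o^2 - 45*o + 7*sqrt(2)*o - 89*sqrt(2)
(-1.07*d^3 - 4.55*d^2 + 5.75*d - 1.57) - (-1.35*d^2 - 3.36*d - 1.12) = -1.07*d^3 - 3.2*d^2 + 9.11*d - 0.45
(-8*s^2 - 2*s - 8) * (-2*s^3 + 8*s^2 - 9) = 16*s^5 - 60*s^4 + 8*s^2 + 18*s + 72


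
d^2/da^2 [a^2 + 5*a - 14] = 2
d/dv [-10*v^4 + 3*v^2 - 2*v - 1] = -40*v^3 + 6*v - 2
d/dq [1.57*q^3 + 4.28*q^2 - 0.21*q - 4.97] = 4.71*q^2 + 8.56*q - 0.21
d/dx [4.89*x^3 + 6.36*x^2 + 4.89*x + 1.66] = 14.67*x^2 + 12.72*x + 4.89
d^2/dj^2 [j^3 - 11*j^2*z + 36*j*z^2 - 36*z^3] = 6*j - 22*z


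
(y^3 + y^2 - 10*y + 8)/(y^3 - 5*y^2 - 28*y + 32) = (y - 2)/(y - 8)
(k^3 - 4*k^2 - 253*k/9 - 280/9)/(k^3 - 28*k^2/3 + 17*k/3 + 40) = (k + 7/3)/(k - 3)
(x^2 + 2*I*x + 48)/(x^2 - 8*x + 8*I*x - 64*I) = (x - 6*I)/(x - 8)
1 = 1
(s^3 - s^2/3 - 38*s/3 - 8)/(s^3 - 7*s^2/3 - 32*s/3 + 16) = (3*s + 2)/(3*s - 4)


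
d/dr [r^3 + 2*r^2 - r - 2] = 3*r^2 + 4*r - 1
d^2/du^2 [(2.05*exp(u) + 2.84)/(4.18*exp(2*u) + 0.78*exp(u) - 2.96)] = (35.8184199999999*exp(4*u) + 191.802644*exp(3*u) + 179.964048*exp(2*u) + 147.015904*exp(u) + 24.518272)*exp(u)/(73.034632*exp(6*u) + 40.885416*exp(5*u) - 147.525576*exp(4*u) - 57.430152*exp(3*u) + 104.467872*exp(2*u) + 20.502144*exp(u) - 25.934336)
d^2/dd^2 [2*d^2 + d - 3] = 4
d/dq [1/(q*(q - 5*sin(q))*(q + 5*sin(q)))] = (-3*q^2 + 25*q*sin(2*q) + 25*sin(q)^2)/(q^2*(q - 5*sin(q))^2*(q + 5*sin(q))^2)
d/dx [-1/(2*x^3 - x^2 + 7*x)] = (6*x^2 - 2*x + 7)/(x^2*(2*x^2 - x + 7)^2)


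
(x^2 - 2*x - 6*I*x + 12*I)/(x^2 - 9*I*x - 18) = (x - 2)/(x - 3*I)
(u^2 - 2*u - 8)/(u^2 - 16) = (u + 2)/(u + 4)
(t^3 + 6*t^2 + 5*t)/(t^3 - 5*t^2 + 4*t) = (t^2 + 6*t + 5)/(t^2 - 5*t + 4)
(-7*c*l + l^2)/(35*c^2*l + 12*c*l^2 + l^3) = (-7*c + l)/(35*c^2 + 12*c*l + l^2)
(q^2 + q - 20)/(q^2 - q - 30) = (q - 4)/(q - 6)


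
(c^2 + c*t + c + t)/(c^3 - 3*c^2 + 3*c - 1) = (c^2 + c*t + c + t)/(c^3 - 3*c^2 + 3*c - 1)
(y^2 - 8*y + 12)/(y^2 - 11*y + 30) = (y - 2)/(y - 5)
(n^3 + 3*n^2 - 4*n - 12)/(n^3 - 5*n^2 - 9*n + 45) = (n^2 - 4)/(n^2 - 8*n + 15)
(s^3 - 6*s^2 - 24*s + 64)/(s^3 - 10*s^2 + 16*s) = (s + 4)/s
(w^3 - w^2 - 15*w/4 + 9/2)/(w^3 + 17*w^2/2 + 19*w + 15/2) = (4*w^3 - 4*w^2 - 15*w + 18)/(2*(2*w^3 + 17*w^2 + 38*w + 15))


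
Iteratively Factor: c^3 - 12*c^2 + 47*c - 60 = (c - 3)*(c^2 - 9*c + 20) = (c - 4)*(c - 3)*(c - 5)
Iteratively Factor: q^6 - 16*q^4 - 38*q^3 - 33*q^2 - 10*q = (q + 1)*(q^5 - q^4 - 15*q^3 - 23*q^2 - 10*q) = q*(q + 1)*(q^4 - q^3 - 15*q^2 - 23*q - 10) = q*(q - 5)*(q + 1)*(q^3 + 4*q^2 + 5*q + 2) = q*(q - 5)*(q + 1)*(q + 2)*(q^2 + 2*q + 1) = q*(q - 5)*(q + 1)^2*(q + 2)*(q + 1)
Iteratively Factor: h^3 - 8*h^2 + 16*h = (h - 4)*(h^2 - 4*h) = (h - 4)^2*(h)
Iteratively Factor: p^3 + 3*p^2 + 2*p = (p + 1)*(p^2 + 2*p) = p*(p + 1)*(p + 2)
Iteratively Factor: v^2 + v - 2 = (v + 2)*(v - 1)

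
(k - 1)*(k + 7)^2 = k^3 + 13*k^2 + 35*k - 49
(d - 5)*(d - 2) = d^2 - 7*d + 10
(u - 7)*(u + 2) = u^2 - 5*u - 14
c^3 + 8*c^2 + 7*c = c*(c + 1)*(c + 7)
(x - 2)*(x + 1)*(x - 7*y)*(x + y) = x^4 - 6*x^3*y - x^3 - 7*x^2*y^2 + 6*x^2*y - 2*x^2 + 7*x*y^2 + 12*x*y + 14*y^2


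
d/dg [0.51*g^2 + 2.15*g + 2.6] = 1.02*g + 2.15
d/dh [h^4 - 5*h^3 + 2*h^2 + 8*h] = 4*h^3 - 15*h^2 + 4*h + 8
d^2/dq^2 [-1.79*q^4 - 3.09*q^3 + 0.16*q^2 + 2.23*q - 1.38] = -21.48*q^2 - 18.54*q + 0.32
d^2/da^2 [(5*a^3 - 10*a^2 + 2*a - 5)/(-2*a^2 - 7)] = 2*(62*a^3 - 360*a^2 - 651*a + 420)/(8*a^6 + 84*a^4 + 294*a^2 + 343)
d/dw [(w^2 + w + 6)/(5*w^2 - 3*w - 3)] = (-8*w^2 - 66*w + 15)/(25*w^4 - 30*w^3 - 21*w^2 + 18*w + 9)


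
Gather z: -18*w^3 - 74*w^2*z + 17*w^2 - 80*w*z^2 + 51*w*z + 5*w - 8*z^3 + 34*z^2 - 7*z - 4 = -18*w^3 + 17*w^2 + 5*w - 8*z^3 + z^2*(34 - 80*w) + z*(-74*w^2 + 51*w - 7) - 4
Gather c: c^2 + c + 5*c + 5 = c^2 + 6*c + 5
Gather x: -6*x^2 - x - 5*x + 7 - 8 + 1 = -6*x^2 - 6*x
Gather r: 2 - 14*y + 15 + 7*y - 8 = 9 - 7*y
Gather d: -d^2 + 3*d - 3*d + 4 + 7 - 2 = 9 - d^2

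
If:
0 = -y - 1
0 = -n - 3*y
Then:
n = 3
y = -1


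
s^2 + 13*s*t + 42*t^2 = (s + 6*t)*(s + 7*t)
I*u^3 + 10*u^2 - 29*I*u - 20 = (u - 5*I)*(u - 4*I)*(I*u + 1)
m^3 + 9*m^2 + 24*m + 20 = (m + 2)^2*(m + 5)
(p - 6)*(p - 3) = p^2 - 9*p + 18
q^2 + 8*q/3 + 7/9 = (q + 1/3)*(q + 7/3)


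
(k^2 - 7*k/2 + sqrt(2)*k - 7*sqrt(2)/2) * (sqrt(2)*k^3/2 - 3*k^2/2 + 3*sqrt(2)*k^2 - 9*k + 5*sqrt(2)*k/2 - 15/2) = sqrt(2)*k^5/2 - k^4/2 + 5*sqrt(2)*k^4/4 - 19*sqrt(2)*k^3/2 - 5*k^3/4 - 25*sqrt(2)*k^2/2 + 8*k^2 + 35*k/4 + 24*sqrt(2)*k + 105*sqrt(2)/4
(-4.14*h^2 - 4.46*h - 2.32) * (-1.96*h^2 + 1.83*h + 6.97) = 8.1144*h^4 + 1.1654*h^3 - 32.4704*h^2 - 35.3318*h - 16.1704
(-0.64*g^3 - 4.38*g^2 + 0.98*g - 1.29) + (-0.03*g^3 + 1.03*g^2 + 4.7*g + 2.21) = -0.67*g^3 - 3.35*g^2 + 5.68*g + 0.92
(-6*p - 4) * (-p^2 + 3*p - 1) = 6*p^3 - 14*p^2 - 6*p + 4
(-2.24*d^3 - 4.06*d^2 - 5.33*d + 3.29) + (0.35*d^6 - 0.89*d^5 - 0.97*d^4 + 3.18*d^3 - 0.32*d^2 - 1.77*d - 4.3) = 0.35*d^6 - 0.89*d^5 - 0.97*d^4 + 0.94*d^3 - 4.38*d^2 - 7.1*d - 1.01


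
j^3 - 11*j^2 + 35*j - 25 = (j - 5)^2*(j - 1)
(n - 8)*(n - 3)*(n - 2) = n^3 - 13*n^2 + 46*n - 48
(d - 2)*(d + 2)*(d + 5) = d^3 + 5*d^2 - 4*d - 20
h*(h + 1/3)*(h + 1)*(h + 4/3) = h^4 + 8*h^3/3 + 19*h^2/9 + 4*h/9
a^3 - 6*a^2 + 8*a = a*(a - 4)*(a - 2)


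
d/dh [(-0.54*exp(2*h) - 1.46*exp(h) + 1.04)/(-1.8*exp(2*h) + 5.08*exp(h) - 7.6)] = (-5.3712*exp(2*h) + 11.952*exp(h) + 5.8128)*exp(h)/(3.24*exp(4*h) - 18.288*exp(3*h) + 53.1664*exp(2*h) - 77.216*exp(h) + 57.76)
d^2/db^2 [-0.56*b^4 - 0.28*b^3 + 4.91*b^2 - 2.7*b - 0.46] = -6.72*b^2 - 1.68*b + 9.82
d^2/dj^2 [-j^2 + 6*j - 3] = -2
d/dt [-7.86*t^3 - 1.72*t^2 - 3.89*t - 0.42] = -23.58*t^2 - 3.44*t - 3.89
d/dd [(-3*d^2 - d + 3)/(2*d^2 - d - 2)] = 5*(d^2 + 1)/(4*d^4 - 4*d^3 - 7*d^2 + 4*d + 4)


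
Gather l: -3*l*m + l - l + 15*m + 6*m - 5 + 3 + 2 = -3*l*m + 21*m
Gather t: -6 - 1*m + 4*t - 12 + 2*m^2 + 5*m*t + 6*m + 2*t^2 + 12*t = 2*m^2 + 5*m + 2*t^2 + t*(5*m + 16) - 18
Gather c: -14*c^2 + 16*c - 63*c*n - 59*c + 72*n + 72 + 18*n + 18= -14*c^2 + c*(-63*n - 43) + 90*n + 90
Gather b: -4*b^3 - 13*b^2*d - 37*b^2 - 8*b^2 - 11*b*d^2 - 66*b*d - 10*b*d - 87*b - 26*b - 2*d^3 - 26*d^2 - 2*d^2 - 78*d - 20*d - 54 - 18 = -4*b^3 + b^2*(-13*d - 45) + b*(-11*d^2 - 76*d - 113) - 2*d^3 - 28*d^2 - 98*d - 72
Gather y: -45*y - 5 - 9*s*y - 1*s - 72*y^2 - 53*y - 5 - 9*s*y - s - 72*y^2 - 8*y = -2*s - 144*y^2 + y*(-18*s - 106) - 10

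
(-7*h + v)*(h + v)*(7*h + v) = -49*h^3 - 49*h^2*v + h*v^2 + v^3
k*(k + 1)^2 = k^3 + 2*k^2 + k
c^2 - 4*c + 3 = (c - 3)*(c - 1)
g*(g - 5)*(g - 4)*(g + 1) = g^4 - 8*g^3 + 11*g^2 + 20*g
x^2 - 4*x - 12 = (x - 6)*(x + 2)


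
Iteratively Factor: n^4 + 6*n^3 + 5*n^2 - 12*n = (n + 3)*(n^3 + 3*n^2 - 4*n) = n*(n + 3)*(n^2 + 3*n - 4) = n*(n - 1)*(n + 3)*(n + 4)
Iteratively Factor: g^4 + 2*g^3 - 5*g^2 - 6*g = (g - 2)*(g^3 + 4*g^2 + 3*g) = g*(g - 2)*(g^2 + 4*g + 3) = g*(g - 2)*(g + 1)*(g + 3)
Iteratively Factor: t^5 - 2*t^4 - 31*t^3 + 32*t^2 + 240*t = (t + 4)*(t^4 - 6*t^3 - 7*t^2 + 60*t) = (t - 4)*(t + 4)*(t^3 - 2*t^2 - 15*t) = (t - 5)*(t - 4)*(t + 4)*(t^2 + 3*t) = t*(t - 5)*(t - 4)*(t + 4)*(t + 3)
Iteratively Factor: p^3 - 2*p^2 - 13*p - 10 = (p - 5)*(p^2 + 3*p + 2) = (p - 5)*(p + 2)*(p + 1)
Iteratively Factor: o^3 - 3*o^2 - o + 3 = (o - 3)*(o^2 - 1) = (o - 3)*(o - 1)*(o + 1)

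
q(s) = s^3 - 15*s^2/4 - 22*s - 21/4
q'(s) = 3*s^2 - 15*s/2 - 22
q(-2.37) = 12.51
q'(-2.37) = 12.63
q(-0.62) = 6.71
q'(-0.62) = -16.20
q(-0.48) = 4.34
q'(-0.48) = -17.71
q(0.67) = -21.37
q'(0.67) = -25.68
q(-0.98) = 11.77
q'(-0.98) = -11.77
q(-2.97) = 0.81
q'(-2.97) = 26.74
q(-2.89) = 2.87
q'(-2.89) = 24.73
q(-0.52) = 5.04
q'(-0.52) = -17.29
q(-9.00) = -840.00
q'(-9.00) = 288.50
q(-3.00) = 0.00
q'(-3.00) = 27.50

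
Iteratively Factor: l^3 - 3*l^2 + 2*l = (l)*(l^2 - 3*l + 2) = l*(l - 2)*(l - 1)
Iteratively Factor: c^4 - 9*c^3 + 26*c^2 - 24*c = (c - 2)*(c^3 - 7*c^2 + 12*c) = (c - 3)*(c - 2)*(c^2 - 4*c) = (c - 4)*(c - 3)*(c - 2)*(c)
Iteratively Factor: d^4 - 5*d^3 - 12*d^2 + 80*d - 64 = (d - 1)*(d^3 - 4*d^2 - 16*d + 64) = (d - 4)*(d - 1)*(d^2 - 16) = (d - 4)^2*(d - 1)*(d + 4)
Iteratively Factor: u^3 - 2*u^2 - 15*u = (u - 5)*(u^2 + 3*u) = u*(u - 5)*(u + 3)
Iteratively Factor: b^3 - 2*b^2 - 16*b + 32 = (b - 4)*(b^2 + 2*b - 8) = (b - 4)*(b - 2)*(b + 4)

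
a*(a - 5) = a^2 - 5*a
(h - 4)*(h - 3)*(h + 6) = h^3 - h^2 - 30*h + 72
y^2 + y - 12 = (y - 3)*(y + 4)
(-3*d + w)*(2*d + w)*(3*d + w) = -18*d^3 - 9*d^2*w + 2*d*w^2 + w^3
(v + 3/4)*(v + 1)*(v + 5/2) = v^3 + 17*v^2/4 + 41*v/8 + 15/8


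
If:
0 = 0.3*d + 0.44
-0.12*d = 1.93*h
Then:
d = -1.47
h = 0.09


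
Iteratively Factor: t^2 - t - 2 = (t + 1)*(t - 2)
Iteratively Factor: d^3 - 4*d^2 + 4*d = (d - 2)*(d^2 - 2*d) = (d - 2)^2*(d)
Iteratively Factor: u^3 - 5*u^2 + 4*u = (u)*(u^2 - 5*u + 4) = u*(u - 1)*(u - 4)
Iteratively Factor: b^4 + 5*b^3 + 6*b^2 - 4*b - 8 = (b + 2)*(b^3 + 3*b^2 - 4) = (b - 1)*(b + 2)*(b^2 + 4*b + 4) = (b - 1)*(b + 2)^2*(b + 2)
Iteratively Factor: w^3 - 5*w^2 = (w)*(w^2 - 5*w) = w^2*(w - 5)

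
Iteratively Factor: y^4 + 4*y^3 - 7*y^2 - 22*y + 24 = (y - 1)*(y^3 + 5*y^2 - 2*y - 24) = (y - 1)*(y + 4)*(y^2 + y - 6) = (y - 2)*(y - 1)*(y + 4)*(y + 3)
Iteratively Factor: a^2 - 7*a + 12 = (a - 3)*(a - 4)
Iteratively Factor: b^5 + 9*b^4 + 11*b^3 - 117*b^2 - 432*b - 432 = (b + 3)*(b^4 + 6*b^3 - 7*b^2 - 96*b - 144) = (b + 3)*(b + 4)*(b^3 + 2*b^2 - 15*b - 36) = (b + 3)^2*(b + 4)*(b^2 - b - 12) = (b - 4)*(b + 3)^2*(b + 4)*(b + 3)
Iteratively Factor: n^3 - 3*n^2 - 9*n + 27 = (n + 3)*(n^2 - 6*n + 9) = (n - 3)*(n + 3)*(n - 3)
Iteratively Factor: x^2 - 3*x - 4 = (x + 1)*(x - 4)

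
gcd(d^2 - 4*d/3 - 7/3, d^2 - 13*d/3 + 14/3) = d - 7/3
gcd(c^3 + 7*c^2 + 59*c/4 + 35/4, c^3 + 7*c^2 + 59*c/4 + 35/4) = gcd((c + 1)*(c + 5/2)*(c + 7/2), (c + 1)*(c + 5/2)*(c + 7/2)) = c^3 + 7*c^2 + 59*c/4 + 35/4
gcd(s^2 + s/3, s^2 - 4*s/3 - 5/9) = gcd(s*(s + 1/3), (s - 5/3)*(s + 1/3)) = s + 1/3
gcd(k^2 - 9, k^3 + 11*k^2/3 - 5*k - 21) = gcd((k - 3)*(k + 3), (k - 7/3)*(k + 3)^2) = k + 3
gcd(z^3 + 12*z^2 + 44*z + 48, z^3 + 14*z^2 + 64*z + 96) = z^2 + 10*z + 24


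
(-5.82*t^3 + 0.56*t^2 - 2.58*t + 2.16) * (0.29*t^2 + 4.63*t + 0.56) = -1.6878*t^5 - 26.7842*t^4 - 1.4146*t^3 - 11.0054*t^2 + 8.556*t + 1.2096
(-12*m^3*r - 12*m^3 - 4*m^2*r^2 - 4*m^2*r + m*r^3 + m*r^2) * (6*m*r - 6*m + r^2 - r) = -72*m^4*r^2 + 72*m^4 - 36*m^3*r^3 + 36*m^3*r + 2*m^2*r^4 - 2*m^2*r^2 + m*r^5 - m*r^3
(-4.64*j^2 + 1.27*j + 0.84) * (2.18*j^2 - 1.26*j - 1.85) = -10.1152*j^4 + 8.615*j^3 + 8.815*j^2 - 3.4079*j - 1.554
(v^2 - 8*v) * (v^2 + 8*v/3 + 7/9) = v^4 - 16*v^3/3 - 185*v^2/9 - 56*v/9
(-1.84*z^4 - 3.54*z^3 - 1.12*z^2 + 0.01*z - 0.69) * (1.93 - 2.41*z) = 4.4344*z^5 + 4.9802*z^4 - 4.133*z^3 - 2.1857*z^2 + 1.6822*z - 1.3317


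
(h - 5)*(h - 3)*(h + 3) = h^3 - 5*h^2 - 9*h + 45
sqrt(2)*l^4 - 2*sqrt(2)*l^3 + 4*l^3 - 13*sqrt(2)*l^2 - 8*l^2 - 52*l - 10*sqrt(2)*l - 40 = (l - 5)*(l + 2)*(l + 2*sqrt(2))*(sqrt(2)*l + sqrt(2))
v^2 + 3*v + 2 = (v + 1)*(v + 2)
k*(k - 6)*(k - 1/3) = k^3 - 19*k^2/3 + 2*k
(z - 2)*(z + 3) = z^2 + z - 6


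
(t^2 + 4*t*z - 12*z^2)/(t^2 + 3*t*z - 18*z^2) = (-t + 2*z)/(-t + 3*z)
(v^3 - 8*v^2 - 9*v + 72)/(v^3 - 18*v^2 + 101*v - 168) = (v + 3)/(v - 7)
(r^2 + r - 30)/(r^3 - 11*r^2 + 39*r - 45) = (r + 6)/(r^2 - 6*r + 9)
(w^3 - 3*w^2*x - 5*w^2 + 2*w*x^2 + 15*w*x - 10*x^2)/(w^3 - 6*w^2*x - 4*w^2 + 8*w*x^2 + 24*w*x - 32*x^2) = (-w^2 + w*x + 5*w - 5*x)/(-w^2 + 4*w*x + 4*w - 16*x)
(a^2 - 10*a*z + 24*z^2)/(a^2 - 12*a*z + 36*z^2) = (-a + 4*z)/(-a + 6*z)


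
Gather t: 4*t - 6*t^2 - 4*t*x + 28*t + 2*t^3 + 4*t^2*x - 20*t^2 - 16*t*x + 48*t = 2*t^3 + t^2*(4*x - 26) + t*(80 - 20*x)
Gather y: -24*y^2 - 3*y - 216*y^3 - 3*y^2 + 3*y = -216*y^3 - 27*y^2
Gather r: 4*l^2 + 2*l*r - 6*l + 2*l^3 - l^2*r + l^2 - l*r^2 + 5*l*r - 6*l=2*l^3 + 5*l^2 - l*r^2 - 12*l + r*(-l^2 + 7*l)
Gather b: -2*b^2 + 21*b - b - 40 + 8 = -2*b^2 + 20*b - 32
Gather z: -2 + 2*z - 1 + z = 3*z - 3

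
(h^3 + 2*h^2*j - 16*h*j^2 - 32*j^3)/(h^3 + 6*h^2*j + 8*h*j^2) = (h - 4*j)/h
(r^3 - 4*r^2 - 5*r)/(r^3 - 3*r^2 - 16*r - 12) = r*(r - 5)/(r^2 - 4*r - 12)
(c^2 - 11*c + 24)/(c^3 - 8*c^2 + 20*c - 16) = (c^2 - 11*c + 24)/(c^3 - 8*c^2 + 20*c - 16)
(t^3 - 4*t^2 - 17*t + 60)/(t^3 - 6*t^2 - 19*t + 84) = (t - 5)/(t - 7)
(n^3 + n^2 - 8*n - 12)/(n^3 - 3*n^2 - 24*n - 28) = (n - 3)/(n - 7)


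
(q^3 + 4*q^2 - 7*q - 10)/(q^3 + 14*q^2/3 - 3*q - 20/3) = 3*(q - 2)/(3*q - 4)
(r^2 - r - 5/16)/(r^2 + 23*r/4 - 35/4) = (r + 1/4)/(r + 7)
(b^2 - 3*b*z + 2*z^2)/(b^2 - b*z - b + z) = (b - 2*z)/(b - 1)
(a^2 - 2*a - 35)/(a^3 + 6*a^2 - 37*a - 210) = (a - 7)/(a^2 + a - 42)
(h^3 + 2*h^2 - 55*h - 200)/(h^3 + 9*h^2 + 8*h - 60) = (h^2 - 3*h - 40)/(h^2 + 4*h - 12)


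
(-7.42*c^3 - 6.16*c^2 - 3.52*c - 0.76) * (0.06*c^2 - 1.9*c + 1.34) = -0.4452*c^5 + 13.7284*c^4 + 1.55*c^3 - 1.612*c^2 - 3.2728*c - 1.0184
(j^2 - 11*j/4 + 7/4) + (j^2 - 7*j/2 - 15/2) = 2*j^2 - 25*j/4 - 23/4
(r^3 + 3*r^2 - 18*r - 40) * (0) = 0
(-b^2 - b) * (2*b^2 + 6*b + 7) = -2*b^4 - 8*b^3 - 13*b^2 - 7*b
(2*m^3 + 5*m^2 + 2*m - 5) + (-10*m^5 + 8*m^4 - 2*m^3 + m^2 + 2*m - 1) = -10*m^5 + 8*m^4 + 6*m^2 + 4*m - 6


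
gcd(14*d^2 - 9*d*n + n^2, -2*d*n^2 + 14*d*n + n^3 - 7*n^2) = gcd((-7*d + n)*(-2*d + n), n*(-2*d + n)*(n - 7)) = 2*d - n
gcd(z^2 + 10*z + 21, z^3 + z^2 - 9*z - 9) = z + 3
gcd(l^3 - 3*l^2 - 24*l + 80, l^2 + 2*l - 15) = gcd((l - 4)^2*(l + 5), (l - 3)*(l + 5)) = l + 5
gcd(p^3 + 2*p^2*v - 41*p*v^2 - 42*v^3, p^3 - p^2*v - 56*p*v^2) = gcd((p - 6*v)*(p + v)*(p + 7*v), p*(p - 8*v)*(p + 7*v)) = p + 7*v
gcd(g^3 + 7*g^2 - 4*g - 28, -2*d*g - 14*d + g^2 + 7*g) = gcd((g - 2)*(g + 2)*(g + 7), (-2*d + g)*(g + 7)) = g + 7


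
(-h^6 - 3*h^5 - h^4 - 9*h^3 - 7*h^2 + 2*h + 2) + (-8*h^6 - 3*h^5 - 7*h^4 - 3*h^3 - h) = -9*h^6 - 6*h^5 - 8*h^4 - 12*h^3 - 7*h^2 + h + 2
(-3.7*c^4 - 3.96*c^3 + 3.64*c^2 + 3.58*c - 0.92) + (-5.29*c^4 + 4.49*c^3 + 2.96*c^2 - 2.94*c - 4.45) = -8.99*c^4 + 0.53*c^3 + 6.6*c^2 + 0.64*c - 5.37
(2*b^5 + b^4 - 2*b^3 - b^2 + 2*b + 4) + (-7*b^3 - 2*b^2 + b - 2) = 2*b^5 + b^4 - 9*b^3 - 3*b^2 + 3*b + 2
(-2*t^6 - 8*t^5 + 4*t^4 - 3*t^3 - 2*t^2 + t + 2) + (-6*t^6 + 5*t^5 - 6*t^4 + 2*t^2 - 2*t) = -8*t^6 - 3*t^5 - 2*t^4 - 3*t^3 - t + 2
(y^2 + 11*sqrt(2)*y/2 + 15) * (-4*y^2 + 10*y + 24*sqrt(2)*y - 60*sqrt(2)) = -4*y^4 + 2*sqrt(2)*y^3 + 10*y^3 - 5*sqrt(2)*y^2 + 204*y^2 - 510*y + 360*sqrt(2)*y - 900*sqrt(2)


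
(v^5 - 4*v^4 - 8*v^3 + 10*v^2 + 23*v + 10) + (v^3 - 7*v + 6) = v^5 - 4*v^4 - 7*v^3 + 10*v^2 + 16*v + 16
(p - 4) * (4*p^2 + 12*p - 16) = 4*p^3 - 4*p^2 - 64*p + 64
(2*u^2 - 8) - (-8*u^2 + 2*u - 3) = 10*u^2 - 2*u - 5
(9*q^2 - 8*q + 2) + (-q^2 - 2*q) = 8*q^2 - 10*q + 2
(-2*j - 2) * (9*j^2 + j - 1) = -18*j^3 - 20*j^2 + 2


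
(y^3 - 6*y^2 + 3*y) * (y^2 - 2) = y^5 - 6*y^4 + y^3 + 12*y^2 - 6*y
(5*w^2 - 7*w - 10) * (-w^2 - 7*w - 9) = -5*w^4 - 28*w^3 + 14*w^2 + 133*w + 90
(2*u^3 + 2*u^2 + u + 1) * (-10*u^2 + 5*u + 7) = -20*u^5 - 10*u^4 + 14*u^3 + 9*u^2 + 12*u + 7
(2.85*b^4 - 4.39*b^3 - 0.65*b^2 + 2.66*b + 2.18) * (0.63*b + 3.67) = 1.7955*b^5 + 7.6938*b^4 - 16.5208*b^3 - 0.7097*b^2 + 11.1356*b + 8.0006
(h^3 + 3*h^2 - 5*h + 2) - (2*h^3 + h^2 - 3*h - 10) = -h^3 + 2*h^2 - 2*h + 12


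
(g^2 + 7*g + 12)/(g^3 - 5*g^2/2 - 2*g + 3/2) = 2*(g^2 + 7*g + 12)/(2*g^3 - 5*g^2 - 4*g + 3)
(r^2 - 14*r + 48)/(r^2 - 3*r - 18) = (r - 8)/(r + 3)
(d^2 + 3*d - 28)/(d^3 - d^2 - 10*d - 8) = (d + 7)/(d^2 + 3*d + 2)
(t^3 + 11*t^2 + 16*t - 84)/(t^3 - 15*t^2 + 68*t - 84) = (t^2 + 13*t + 42)/(t^2 - 13*t + 42)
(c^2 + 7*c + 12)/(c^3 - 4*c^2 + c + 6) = (c^2 + 7*c + 12)/(c^3 - 4*c^2 + c + 6)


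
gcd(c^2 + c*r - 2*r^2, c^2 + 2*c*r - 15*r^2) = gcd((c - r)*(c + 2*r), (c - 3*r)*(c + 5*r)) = 1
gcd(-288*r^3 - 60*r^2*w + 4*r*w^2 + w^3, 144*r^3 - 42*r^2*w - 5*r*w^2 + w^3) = 48*r^2 + 2*r*w - w^2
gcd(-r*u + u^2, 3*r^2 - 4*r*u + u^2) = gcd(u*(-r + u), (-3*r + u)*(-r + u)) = r - u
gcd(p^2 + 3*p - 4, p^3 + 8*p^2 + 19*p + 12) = p + 4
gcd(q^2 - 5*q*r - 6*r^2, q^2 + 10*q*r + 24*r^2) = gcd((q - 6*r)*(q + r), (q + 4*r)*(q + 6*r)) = 1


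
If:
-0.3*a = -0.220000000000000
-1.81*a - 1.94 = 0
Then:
No Solution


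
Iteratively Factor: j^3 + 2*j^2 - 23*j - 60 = (j + 3)*(j^2 - j - 20) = (j + 3)*(j + 4)*(j - 5)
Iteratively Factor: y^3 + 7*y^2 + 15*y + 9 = (y + 3)*(y^2 + 4*y + 3) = (y + 3)^2*(y + 1)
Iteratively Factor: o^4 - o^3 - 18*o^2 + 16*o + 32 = (o + 4)*(o^3 - 5*o^2 + 2*o + 8) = (o - 2)*(o + 4)*(o^2 - 3*o - 4) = (o - 2)*(o + 1)*(o + 4)*(o - 4)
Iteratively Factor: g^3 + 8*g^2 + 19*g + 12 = (g + 1)*(g^2 + 7*g + 12) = (g + 1)*(g + 3)*(g + 4)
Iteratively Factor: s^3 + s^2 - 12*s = (s + 4)*(s^2 - 3*s) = s*(s + 4)*(s - 3)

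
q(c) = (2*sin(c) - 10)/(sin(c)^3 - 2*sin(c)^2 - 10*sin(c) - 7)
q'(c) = (2*sin(c) - 10)*(-3*sin(c)^2*cos(c) + 4*sin(c)*cos(c) + 10*cos(c))/(sin(c)^3 - 2*sin(c)^2 - 10*sin(c) - 7)^2 + 2*cos(c)/(sin(c)^3 - 2*sin(c)^2 - 10*sin(c) - 7) = 2*(-2*sin(c)^3 + 17*sin(c)^2 - 20*sin(c) - 57)*cos(c)/((sin(c) + 1)^2*(sin(c)^2 - 3*sin(c) - 7)^2)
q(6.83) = 0.71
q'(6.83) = -0.68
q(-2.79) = 2.79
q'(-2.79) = 6.13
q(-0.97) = 17.30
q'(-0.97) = -69.36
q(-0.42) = 3.26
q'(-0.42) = -7.59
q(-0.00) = 1.43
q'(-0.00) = -2.33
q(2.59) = 0.71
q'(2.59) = 0.67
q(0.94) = 0.53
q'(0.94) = -0.30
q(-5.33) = 0.53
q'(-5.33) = -0.29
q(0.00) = 1.43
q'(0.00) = -2.33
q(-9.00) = 3.29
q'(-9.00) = 7.71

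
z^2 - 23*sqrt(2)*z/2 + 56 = (z - 8*sqrt(2))*(z - 7*sqrt(2)/2)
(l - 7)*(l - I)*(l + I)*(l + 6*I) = l^4 - 7*l^3 + 6*I*l^3 + l^2 - 42*I*l^2 - 7*l + 6*I*l - 42*I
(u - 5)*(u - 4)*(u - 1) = u^3 - 10*u^2 + 29*u - 20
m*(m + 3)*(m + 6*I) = m^3 + 3*m^2 + 6*I*m^2 + 18*I*m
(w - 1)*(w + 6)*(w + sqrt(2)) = w^3 + sqrt(2)*w^2 + 5*w^2 - 6*w + 5*sqrt(2)*w - 6*sqrt(2)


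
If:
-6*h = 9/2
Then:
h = -3/4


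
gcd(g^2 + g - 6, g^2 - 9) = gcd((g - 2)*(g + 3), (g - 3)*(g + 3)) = g + 3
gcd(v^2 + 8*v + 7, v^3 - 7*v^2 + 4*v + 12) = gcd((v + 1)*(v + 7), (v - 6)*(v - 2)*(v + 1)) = v + 1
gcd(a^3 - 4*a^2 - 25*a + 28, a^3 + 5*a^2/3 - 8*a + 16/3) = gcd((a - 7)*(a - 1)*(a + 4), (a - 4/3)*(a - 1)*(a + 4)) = a^2 + 3*a - 4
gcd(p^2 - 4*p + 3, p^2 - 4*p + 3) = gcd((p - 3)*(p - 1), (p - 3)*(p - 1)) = p^2 - 4*p + 3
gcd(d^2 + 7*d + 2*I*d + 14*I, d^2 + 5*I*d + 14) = 1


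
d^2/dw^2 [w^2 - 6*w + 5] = 2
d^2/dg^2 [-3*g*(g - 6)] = -6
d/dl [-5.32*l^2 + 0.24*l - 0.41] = 0.24 - 10.64*l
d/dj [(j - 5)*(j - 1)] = 2*j - 6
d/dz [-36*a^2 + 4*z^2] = 8*z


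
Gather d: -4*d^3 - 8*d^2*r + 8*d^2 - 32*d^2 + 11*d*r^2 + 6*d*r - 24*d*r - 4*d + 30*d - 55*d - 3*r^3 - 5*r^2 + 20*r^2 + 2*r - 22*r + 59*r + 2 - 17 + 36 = -4*d^3 + d^2*(-8*r - 24) + d*(11*r^2 - 18*r - 29) - 3*r^3 + 15*r^2 + 39*r + 21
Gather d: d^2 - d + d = d^2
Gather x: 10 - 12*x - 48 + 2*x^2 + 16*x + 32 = 2*x^2 + 4*x - 6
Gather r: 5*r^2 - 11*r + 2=5*r^2 - 11*r + 2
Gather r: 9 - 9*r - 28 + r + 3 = -8*r - 16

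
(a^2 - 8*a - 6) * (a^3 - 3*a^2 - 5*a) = a^5 - 11*a^4 + 13*a^3 + 58*a^2 + 30*a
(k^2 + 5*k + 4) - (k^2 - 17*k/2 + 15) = 27*k/2 - 11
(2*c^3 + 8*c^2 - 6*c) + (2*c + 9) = 2*c^3 + 8*c^2 - 4*c + 9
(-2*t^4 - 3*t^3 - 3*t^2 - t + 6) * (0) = 0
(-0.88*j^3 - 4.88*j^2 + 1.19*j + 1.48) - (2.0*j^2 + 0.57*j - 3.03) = -0.88*j^3 - 6.88*j^2 + 0.62*j + 4.51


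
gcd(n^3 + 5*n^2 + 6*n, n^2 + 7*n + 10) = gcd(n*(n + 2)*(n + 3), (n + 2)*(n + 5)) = n + 2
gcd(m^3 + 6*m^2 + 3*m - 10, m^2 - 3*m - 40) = m + 5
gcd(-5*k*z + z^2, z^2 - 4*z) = z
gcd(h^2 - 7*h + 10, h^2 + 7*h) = 1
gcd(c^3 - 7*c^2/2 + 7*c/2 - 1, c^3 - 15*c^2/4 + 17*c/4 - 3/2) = c^2 - 3*c + 2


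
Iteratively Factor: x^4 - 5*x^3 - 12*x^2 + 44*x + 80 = (x + 2)*(x^3 - 7*x^2 + 2*x + 40) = (x - 4)*(x + 2)*(x^2 - 3*x - 10) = (x - 4)*(x + 2)^2*(x - 5)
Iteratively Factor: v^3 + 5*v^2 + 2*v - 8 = (v - 1)*(v^2 + 6*v + 8) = (v - 1)*(v + 2)*(v + 4)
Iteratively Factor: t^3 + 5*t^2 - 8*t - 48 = (t + 4)*(t^2 + t - 12) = (t - 3)*(t + 4)*(t + 4)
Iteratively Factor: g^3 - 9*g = (g)*(g^2 - 9) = g*(g - 3)*(g + 3)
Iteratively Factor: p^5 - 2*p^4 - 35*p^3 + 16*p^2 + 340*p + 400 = (p + 2)*(p^4 - 4*p^3 - 27*p^2 + 70*p + 200) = (p + 2)^2*(p^3 - 6*p^2 - 15*p + 100) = (p - 5)*(p + 2)^2*(p^2 - p - 20) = (p - 5)*(p + 2)^2*(p + 4)*(p - 5)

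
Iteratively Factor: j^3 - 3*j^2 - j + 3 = (j - 3)*(j^2 - 1) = (j - 3)*(j - 1)*(j + 1)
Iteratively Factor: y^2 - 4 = (y - 2)*(y + 2)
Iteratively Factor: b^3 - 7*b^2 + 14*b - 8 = (b - 4)*(b^2 - 3*b + 2) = (b - 4)*(b - 2)*(b - 1)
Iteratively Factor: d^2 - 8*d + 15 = (d - 5)*(d - 3)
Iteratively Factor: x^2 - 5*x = (x - 5)*(x)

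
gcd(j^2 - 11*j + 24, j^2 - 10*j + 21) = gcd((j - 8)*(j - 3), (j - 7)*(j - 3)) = j - 3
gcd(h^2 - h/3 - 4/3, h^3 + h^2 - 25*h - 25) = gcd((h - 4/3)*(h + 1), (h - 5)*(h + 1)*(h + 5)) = h + 1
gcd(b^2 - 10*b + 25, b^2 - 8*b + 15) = b - 5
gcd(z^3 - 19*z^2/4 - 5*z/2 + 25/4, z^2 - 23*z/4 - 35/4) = z + 5/4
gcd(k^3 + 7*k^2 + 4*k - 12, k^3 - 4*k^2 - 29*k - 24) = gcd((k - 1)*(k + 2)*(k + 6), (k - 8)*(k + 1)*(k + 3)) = 1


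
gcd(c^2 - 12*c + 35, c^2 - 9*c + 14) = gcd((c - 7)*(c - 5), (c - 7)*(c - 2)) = c - 7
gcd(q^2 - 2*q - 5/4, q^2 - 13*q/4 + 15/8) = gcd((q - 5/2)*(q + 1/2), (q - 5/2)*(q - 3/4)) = q - 5/2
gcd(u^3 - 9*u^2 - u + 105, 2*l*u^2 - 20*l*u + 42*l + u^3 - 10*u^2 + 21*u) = u - 7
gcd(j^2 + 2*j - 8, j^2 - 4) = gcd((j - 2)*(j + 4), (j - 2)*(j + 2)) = j - 2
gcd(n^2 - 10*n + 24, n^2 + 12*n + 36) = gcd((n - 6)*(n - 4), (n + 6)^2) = 1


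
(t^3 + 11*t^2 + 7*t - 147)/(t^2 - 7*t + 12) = (t^2 + 14*t + 49)/(t - 4)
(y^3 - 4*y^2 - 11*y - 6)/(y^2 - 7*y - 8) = (y^2 - 5*y - 6)/(y - 8)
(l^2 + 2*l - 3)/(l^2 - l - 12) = (l - 1)/(l - 4)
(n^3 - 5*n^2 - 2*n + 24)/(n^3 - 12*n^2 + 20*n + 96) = (n^2 - 7*n + 12)/(n^2 - 14*n + 48)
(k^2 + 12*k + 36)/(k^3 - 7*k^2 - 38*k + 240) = (k + 6)/(k^2 - 13*k + 40)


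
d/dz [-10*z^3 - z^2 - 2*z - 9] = -30*z^2 - 2*z - 2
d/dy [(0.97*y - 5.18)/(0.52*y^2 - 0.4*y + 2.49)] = (-0.5044*y^2 + 5.3872*y + 0.3433)/(0.2704*y^4 - 0.416*y^3 + 2.7496*y^2 - 1.992*y + 6.2001)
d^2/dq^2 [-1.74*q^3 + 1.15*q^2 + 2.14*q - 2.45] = 2.3 - 10.44*q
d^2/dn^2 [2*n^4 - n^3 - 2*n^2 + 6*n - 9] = 24*n^2 - 6*n - 4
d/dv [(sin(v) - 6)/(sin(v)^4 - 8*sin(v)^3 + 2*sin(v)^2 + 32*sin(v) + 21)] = (-3*sin(v)^3 + 43*sin(v)^2 - 189*sin(v) + 213)*cos(v)/((sin(v) - 7)^2*(sin(v) - 3)^2*(sin(v) + 1)^3)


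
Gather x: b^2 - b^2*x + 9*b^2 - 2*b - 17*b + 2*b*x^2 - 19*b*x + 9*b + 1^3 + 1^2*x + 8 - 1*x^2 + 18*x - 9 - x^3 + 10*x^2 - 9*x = 10*b^2 - 10*b - x^3 + x^2*(2*b + 9) + x*(-b^2 - 19*b + 10)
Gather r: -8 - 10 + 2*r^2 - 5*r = 2*r^2 - 5*r - 18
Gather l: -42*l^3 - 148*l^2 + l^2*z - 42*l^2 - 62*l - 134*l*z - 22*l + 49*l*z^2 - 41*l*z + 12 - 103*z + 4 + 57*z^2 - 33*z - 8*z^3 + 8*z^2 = -42*l^3 + l^2*(z - 190) + l*(49*z^2 - 175*z - 84) - 8*z^3 + 65*z^2 - 136*z + 16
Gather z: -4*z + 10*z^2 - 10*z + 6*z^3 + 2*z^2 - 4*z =6*z^3 + 12*z^2 - 18*z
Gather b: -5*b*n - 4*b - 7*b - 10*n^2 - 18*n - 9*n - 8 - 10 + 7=b*(-5*n - 11) - 10*n^2 - 27*n - 11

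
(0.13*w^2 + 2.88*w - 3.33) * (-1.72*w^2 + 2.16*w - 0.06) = -0.2236*w^4 - 4.6728*w^3 + 11.9406*w^2 - 7.3656*w + 0.1998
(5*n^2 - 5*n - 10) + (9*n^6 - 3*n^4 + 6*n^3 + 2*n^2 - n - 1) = 9*n^6 - 3*n^4 + 6*n^3 + 7*n^2 - 6*n - 11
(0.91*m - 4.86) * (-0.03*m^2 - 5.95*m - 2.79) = -0.0273*m^3 - 5.2687*m^2 + 26.3781*m + 13.5594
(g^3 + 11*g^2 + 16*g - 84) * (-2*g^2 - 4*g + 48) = -2*g^5 - 26*g^4 - 28*g^3 + 632*g^2 + 1104*g - 4032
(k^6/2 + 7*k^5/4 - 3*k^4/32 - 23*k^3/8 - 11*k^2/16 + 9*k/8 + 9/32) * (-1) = -k^6/2 - 7*k^5/4 + 3*k^4/32 + 23*k^3/8 + 11*k^2/16 - 9*k/8 - 9/32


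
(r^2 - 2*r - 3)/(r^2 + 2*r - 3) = (r^2 - 2*r - 3)/(r^2 + 2*r - 3)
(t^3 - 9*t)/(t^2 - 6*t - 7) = t*(9 - t^2)/(-t^2 + 6*t + 7)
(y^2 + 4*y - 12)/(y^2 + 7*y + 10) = (y^2 + 4*y - 12)/(y^2 + 7*y + 10)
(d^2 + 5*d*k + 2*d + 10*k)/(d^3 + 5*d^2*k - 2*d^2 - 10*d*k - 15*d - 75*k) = (d + 2)/(d^2 - 2*d - 15)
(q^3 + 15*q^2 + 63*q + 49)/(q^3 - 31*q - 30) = (q^2 + 14*q + 49)/(q^2 - q - 30)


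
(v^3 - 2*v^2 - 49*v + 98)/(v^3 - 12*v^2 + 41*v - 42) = (v + 7)/(v - 3)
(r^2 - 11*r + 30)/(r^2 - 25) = (r - 6)/(r + 5)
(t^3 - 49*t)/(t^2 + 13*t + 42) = t*(t - 7)/(t + 6)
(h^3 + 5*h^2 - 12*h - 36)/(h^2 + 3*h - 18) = h + 2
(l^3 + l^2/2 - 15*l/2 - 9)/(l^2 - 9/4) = 2*(l^2 - l - 6)/(2*l - 3)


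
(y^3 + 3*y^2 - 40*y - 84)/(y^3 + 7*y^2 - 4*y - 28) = (y - 6)/(y - 2)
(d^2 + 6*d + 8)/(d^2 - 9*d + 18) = (d^2 + 6*d + 8)/(d^2 - 9*d + 18)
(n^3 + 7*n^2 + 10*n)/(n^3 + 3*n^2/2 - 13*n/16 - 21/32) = 32*n*(n^2 + 7*n + 10)/(32*n^3 + 48*n^2 - 26*n - 21)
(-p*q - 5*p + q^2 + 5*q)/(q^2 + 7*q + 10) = (-p + q)/(q + 2)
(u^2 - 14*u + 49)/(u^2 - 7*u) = (u - 7)/u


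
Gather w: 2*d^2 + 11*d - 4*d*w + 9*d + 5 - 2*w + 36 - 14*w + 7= 2*d^2 + 20*d + w*(-4*d - 16) + 48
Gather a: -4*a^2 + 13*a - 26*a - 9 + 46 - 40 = -4*a^2 - 13*a - 3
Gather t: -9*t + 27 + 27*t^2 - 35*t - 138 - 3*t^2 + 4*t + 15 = 24*t^2 - 40*t - 96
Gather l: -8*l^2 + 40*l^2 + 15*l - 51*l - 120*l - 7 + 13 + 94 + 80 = 32*l^2 - 156*l + 180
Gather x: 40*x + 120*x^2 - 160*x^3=-160*x^3 + 120*x^2 + 40*x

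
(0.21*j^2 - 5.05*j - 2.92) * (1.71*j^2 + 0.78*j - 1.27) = 0.3591*j^4 - 8.4717*j^3 - 9.1989*j^2 + 4.1359*j + 3.7084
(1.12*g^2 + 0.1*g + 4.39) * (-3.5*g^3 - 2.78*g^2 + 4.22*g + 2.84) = -3.92*g^5 - 3.4636*g^4 - 10.9166*g^3 - 8.6014*g^2 + 18.8098*g + 12.4676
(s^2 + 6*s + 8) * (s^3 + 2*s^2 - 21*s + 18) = s^5 + 8*s^4 - s^3 - 92*s^2 - 60*s + 144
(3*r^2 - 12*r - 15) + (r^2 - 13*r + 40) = 4*r^2 - 25*r + 25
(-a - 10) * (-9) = 9*a + 90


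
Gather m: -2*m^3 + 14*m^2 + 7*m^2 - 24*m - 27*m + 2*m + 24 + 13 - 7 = -2*m^3 + 21*m^2 - 49*m + 30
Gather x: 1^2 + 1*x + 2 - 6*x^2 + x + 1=-6*x^2 + 2*x + 4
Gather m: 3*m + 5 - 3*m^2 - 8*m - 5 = -3*m^2 - 5*m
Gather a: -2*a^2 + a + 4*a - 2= -2*a^2 + 5*a - 2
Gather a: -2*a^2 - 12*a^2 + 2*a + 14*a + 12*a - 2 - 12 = -14*a^2 + 28*a - 14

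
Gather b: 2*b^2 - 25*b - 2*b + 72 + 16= 2*b^2 - 27*b + 88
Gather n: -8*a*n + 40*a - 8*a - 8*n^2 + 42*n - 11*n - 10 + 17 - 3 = 32*a - 8*n^2 + n*(31 - 8*a) + 4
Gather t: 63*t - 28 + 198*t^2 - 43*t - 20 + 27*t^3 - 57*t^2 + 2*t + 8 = 27*t^3 + 141*t^2 + 22*t - 40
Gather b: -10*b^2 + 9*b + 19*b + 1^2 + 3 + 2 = -10*b^2 + 28*b + 6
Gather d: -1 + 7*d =7*d - 1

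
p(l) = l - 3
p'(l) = 1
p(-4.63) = -7.63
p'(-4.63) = 1.00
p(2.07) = -0.93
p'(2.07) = 1.00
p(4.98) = 1.98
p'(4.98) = 1.00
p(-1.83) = -4.83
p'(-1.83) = 1.00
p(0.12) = -2.88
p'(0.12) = 1.00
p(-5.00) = -8.00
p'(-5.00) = 1.00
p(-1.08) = -4.08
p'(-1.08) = 1.00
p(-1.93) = -4.93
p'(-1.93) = 1.00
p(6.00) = 3.00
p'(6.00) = 1.00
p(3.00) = 0.00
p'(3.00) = 1.00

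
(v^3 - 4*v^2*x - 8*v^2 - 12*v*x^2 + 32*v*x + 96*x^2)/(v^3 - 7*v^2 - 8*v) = (v^2 - 4*v*x - 12*x^2)/(v*(v + 1))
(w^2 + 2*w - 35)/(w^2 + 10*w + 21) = (w - 5)/(w + 3)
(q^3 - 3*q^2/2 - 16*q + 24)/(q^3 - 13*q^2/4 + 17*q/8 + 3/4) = 4*(q^2 - 16)/(4*q^2 - 7*q - 2)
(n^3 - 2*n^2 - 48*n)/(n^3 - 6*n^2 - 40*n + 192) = n/(n - 4)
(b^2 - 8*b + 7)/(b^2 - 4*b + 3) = (b - 7)/(b - 3)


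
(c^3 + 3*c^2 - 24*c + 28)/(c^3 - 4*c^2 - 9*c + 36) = (c^3 + 3*c^2 - 24*c + 28)/(c^3 - 4*c^2 - 9*c + 36)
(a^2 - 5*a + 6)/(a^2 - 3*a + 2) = (a - 3)/(a - 1)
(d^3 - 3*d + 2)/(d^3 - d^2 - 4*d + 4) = (d - 1)/(d - 2)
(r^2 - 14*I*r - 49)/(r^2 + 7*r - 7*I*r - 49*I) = (r - 7*I)/(r + 7)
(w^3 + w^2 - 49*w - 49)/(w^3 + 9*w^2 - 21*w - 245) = (w^2 - 6*w - 7)/(w^2 + 2*w - 35)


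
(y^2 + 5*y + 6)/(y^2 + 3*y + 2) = (y + 3)/(y + 1)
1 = 1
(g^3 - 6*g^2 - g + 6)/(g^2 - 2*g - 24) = (g^2 - 1)/(g + 4)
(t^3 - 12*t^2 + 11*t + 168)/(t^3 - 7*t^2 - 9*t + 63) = (t - 8)/(t - 3)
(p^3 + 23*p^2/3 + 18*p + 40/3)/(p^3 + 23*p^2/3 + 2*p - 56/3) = (3*p^2 + 17*p + 20)/(3*p^2 + 17*p - 28)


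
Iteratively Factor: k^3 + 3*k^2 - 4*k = (k + 4)*(k^2 - k) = k*(k + 4)*(k - 1)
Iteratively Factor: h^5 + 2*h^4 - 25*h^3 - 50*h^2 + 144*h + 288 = (h - 4)*(h^4 + 6*h^3 - h^2 - 54*h - 72) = (h - 4)*(h + 3)*(h^3 + 3*h^2 - 10*h - 24) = (h - 4)*(h - 3)*(h + 3)*(h^2 + 6*h + 8) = (h - 4)*(h - 3)*(h + 2)*(h + 3)*(h + 4)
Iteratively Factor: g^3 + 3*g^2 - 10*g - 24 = (g + 2)*(g^2 + g - 12) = (g - 3)*(g + 2)*(g + 4)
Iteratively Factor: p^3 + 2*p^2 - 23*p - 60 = (p - 5)*(p^2 + 7*p + 12) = (p - 5)*(p + 4)*(p + 3)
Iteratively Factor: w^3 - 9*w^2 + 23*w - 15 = (w - 1)*(w^2 - 8*w + 15) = (w - 3)*(w - 1)*(w - 5)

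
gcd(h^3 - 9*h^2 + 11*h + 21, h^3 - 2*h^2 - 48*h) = 1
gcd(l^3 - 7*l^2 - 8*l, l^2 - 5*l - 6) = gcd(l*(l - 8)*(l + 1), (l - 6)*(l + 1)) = l + 1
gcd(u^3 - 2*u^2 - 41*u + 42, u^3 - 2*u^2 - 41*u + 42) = u^3 - 2*u^2 - 41*u + 42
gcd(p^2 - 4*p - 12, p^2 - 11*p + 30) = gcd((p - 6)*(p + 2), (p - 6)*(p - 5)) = p - 6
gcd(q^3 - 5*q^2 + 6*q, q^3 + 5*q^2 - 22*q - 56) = 1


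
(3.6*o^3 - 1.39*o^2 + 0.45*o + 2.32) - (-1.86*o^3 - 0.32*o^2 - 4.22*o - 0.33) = 5.46*o^3 - 1.07*o^2 + 4.67*o + 2.65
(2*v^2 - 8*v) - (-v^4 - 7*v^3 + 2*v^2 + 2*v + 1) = v^4 + 7*v^3 - 10*v - 1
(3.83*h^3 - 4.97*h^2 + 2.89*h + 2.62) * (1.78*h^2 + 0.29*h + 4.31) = 6.8174*h^5 - 7.7359*h^4 + 20.2102*h^3 - 15.919*h^2 + 13.2157*h + 11.2922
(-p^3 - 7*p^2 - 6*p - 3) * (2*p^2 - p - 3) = -2*p^5 - 13*p^4 - 2*p^3 + 21*p^2 + 21*p + 9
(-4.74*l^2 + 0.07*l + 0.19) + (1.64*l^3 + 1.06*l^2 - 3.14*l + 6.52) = 1.64*l^3 - 3.68*l^2 - 3.07*l + 6.71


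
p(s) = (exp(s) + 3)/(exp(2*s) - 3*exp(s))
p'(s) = (exp(s) + 3)*(-2*exp(2*s) + 3*exp(s))/(exp(2*s) - 3*exp(s))^2 + exp(s)/(exp(2*s) - 3*exp(s)) = (-exp(2*s) - 6*exp(s) + 9)*exp(-s)/(exp(2*s) - 6*exp(s) + 9)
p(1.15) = 12.33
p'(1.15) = -252.09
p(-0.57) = -2.59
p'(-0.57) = 1.58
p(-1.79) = -6.70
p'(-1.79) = 5.95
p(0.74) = -2.69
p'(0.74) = -4.65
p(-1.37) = -4.66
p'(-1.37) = 3.87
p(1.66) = 0.70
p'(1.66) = -1.87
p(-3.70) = -41.12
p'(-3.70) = 40.44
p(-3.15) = -24.01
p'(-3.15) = 23.33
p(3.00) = 0.07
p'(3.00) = -0.09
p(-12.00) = -162755.46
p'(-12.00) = 162754.79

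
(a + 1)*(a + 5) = a^2 + 6*a + 5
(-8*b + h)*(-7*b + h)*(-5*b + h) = -280*b^3 + 131*b^2*h - 20*b*h^2 + h^3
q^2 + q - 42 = (q - 6)*(q + 7)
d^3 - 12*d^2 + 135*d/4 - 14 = (d - 8)*(d - 7/2)*(d - 1/2)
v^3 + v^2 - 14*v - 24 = (v - 4)*(v + 2)*(v + 3)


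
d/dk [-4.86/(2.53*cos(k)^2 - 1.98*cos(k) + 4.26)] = (9.6228 - 24.5916*cos(k))*sin(k)/(2.53*cos(k)^2 - 1.98*cos(k) + 4.26)^2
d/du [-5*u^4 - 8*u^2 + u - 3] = -20*u^3 - 16*u + 1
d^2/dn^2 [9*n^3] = 54*n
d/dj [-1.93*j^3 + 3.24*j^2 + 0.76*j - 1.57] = -5.79*j^2 + 6.48*j + 0.76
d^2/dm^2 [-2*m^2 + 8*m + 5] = -4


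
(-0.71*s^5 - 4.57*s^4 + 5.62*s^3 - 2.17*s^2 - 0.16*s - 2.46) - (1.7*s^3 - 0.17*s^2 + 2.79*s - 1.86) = -0.71*s^5 - 4.57*s^4 + 3.92*s^3 - 2.0*s^2 - 2.95*s - 0.6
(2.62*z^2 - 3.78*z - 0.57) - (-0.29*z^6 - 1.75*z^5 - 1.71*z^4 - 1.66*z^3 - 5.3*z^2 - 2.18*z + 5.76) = 0.29*z^6 + 1.75*z^5 + 1.71*z^4 + 1.66*z^3 + 7.92*z^2 - 1.6*z - 6.33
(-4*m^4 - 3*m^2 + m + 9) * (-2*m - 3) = 8*m^5 + 12*m^4 + 6*m^3 + 7*m^2 - 21*m - 27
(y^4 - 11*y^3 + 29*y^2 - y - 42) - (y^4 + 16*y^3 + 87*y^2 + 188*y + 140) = -27*y^3 - 58*y^2 - 189*y - 182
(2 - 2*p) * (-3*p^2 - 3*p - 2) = 6*p^3 - 2*p - 4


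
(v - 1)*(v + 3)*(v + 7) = v^3 + 9*v^2 + 11*v - 21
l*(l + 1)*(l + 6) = l^3 + 7*l^2 + 6*l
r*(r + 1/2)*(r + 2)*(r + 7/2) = r^4 + 6*r^3 + 39*r^2/4 + 7*r/2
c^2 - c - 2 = (c - 2)*(c + 1)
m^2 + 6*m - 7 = (m - 1)*(m + 7)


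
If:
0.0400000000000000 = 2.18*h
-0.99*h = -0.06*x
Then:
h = 0.02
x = 0.30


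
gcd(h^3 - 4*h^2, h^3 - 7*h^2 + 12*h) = h^2 - 4*h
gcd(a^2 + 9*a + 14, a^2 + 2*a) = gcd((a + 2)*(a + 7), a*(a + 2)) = a + 2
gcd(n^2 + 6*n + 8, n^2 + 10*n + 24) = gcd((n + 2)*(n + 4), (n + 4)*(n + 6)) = n + 4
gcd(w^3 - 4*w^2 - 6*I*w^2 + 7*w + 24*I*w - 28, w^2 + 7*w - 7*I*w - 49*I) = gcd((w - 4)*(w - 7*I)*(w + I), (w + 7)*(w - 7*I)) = w - 7*I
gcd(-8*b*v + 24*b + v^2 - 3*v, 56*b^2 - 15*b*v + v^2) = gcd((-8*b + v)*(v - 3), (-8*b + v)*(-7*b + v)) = -8*b + v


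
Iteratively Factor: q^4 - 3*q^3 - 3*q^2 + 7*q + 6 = (q + 1)*(q^3 - 4*q^2 + q + 6) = (q + 1)^2*(q^2 - 5*q + 6) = (q - 2)*(q + 1)^2*(q - 3)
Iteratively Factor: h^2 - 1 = (h - 1)*(h + 1)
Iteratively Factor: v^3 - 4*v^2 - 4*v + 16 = (v + 2)*(v^2 - 6*v + 8) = (v - 2)*(v + 2)*(v - 4)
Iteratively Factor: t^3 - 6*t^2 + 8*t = (t)*(t^2 - 6*t + 8) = t*(t - 4)*(t - 2)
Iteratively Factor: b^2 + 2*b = (b + 2)*(b)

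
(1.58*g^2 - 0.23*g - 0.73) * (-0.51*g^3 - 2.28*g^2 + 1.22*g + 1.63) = -0.8058*g^5 - 3.4851*g^4 + 2.8243*g^3 + 3.9592*g^2 - 1.2655*g - 1.1899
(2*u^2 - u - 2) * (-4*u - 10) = -8*u^3 - 16*u^2 + 18*u + 20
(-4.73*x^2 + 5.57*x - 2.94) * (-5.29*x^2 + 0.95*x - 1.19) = 25.0217*x^4 - 33.9588*x^3 + 26.4728*x^2 - 9.4213*x + 3.4986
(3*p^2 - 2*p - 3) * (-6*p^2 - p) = -18*p^4 + 9*p^3 + 20*p^2 + 3*p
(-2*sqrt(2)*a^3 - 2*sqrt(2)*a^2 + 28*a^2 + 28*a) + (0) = -2*sqrt(2)*a^3 - 2*sqrt(2)*a^2 + 28*a^2 + 28*a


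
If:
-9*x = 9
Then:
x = -1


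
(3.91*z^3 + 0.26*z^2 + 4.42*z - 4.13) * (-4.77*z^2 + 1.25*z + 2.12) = -18.6507*z^5 + 3.6473*z^4 - 12.4692*z^3 + 25.7763*z^2 + 4.2079*z - 8.7556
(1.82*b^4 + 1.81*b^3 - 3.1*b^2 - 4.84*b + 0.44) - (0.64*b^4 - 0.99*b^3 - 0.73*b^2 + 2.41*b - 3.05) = 1.18*b^4 + 2.8*b^3 - 2.37*b^2 - 7.25*b + 3.49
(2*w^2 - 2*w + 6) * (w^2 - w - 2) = 2*w^4 - 4*w^3 + 4*w^2 - 2*w - 12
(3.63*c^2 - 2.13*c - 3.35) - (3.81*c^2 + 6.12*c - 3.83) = -0.18*c^2 - 8.25*c + 0.48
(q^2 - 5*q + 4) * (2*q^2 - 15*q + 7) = 2*q^4 - 25*q^3 + 90*q^2 - 95*q + 28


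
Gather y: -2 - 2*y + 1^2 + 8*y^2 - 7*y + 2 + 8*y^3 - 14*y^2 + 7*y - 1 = 8*y^3 - 6*y^2 - 2*y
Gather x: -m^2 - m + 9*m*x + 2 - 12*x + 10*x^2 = -m^2 - m + 10*x^2 + x*(9*m - 12) + 2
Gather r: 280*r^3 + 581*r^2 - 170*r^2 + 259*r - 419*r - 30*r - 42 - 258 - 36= 280*r^3 + 411*r^2 - 190*r - 336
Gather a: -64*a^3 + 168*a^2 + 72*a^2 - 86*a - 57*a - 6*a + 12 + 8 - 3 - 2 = -64*a^3 + 240*a^2 - 149*a + 15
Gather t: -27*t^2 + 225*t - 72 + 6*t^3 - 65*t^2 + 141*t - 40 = 6*t^3 - 92*t^2 + 366*t - 112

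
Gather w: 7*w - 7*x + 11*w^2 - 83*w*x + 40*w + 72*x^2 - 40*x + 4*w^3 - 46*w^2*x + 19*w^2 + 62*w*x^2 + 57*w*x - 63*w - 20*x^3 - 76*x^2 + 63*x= 4*w^3 + w^2*(30 - 46*x) + w*(62*x^2 - 26*x - 16) - 20*x^3 - 4*x^2 + 16*x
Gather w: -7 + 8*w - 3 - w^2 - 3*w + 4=-w^2 + 5*w - 6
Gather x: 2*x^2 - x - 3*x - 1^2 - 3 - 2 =2*x^2 - 4*x - 6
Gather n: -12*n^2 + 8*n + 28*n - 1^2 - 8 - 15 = -12*n^2 + 36*n - 24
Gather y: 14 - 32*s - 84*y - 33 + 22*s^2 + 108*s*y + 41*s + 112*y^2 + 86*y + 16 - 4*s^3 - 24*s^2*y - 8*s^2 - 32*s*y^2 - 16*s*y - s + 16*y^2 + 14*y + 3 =-4*s^3 + 14*s^2 + 8*s + y^2*(128 - 32*s) + y*(-24*s^2 + 92*s + 16)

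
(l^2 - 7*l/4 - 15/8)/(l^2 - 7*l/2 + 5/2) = (l + 3/4)/(l - 1)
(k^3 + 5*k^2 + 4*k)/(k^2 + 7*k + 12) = k*(k + 1)/(k + 3)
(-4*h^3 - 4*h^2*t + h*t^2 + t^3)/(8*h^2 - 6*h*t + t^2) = (2*h^2 + 3*h*t + t^2)/(-4*h + t)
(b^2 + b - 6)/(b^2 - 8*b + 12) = (b + 3)/(b - 6)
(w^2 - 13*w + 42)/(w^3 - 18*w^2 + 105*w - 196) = (w - 6)/(w^2 - 11*w + 28)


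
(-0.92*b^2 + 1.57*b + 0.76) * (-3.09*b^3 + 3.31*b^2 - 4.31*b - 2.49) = 2.8428*b^5 - 7.8965*b^4 + 6.8135*b^3 - 1.9603*b^2 - 7.1849*b - 1.8924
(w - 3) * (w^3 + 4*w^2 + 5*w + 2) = w^4 + w^3 - 7*w^2 - 13*w - 6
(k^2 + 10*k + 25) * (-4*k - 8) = -4*k^3 - 48*k^2 - 180*k - 200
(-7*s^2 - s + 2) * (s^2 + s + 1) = -7*s^4 - 8*s^3 - 6*s^2 + s + 2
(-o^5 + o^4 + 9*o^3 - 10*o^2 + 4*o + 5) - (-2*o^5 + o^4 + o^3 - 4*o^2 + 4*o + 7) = o^5 + 8*o^3 - 6*o^2 - 2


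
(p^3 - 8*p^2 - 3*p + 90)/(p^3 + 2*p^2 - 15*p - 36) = (p^2 - 11*p + 30)/(p^2 - p - 12)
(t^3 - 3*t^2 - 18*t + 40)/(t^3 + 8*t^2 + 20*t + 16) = (t^2 - 7*t + 10)/(t^2 + 4*t + 4)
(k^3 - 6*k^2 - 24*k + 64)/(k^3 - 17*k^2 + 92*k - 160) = (k^2 + 2*k - 8)/(k^2 - 9*k + 20)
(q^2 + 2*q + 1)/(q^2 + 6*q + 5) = (q + 1)/(q + 5)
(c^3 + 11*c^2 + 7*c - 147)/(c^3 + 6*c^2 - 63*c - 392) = (c - 3)/(c - 8)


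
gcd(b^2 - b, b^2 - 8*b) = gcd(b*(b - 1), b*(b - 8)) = b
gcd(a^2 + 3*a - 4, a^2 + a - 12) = a + 4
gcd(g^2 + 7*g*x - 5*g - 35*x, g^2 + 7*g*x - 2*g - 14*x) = g + 7*x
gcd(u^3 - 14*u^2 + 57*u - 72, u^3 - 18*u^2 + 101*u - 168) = u^2 - 11*u + 24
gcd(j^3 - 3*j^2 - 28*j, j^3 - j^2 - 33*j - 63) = j - 7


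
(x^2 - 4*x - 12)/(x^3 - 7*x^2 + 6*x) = (x + 2)/(x*(x - 1))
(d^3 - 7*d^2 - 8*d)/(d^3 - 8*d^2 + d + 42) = d*(d^2 - 7*d - 8)/(d^3 - 8*d^2 + d + 42)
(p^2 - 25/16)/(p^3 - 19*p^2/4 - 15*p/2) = (p - 5/4)/(p*(p - 6))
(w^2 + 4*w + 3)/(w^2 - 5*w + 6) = (w^2 + 4*w + 3)/(w^2 - 5*w + 6)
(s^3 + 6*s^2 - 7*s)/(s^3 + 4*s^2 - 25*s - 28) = s*(s - 1)/(s^2 - 3*s - 4)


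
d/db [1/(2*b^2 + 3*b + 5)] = (-4*b - 3)/(2*b^2 + 3*b + 5)^2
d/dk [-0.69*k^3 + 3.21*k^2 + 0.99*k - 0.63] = -2.07*k^2 + 6.42*k + 0.99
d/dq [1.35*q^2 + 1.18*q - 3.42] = 2.7*q + 1.18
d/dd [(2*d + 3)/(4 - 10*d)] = 19/(2*(25*d^2 - 20*d + 4))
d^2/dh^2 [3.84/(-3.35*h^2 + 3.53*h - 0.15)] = (86.1888*h^2 - 90.81984*h - 3.84*(6.7*h - 3.53)*(13.4*h - 7.06) + 3.8592)/(3.35*h^2 - 3.53*h + 0.15)^3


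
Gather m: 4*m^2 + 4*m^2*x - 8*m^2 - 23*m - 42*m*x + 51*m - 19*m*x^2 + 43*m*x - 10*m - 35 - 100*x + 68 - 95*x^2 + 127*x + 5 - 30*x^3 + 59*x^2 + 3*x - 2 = m^2*(4*x - 4) + m*(-19*x^2 + x + 18) - 30*x^3 - 36*x^2 + 30*x + 36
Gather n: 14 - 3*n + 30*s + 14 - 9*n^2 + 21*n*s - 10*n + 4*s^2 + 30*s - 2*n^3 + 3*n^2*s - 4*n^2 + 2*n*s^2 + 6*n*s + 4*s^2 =-2*n^3 + n^2*(3*s - 13) + n*(2*s^2 + 27*s - 13) + 8*s^2 + 60*s + 28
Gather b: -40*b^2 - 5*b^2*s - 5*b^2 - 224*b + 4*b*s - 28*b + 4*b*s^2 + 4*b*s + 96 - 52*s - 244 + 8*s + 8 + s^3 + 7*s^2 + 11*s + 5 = b^2*(-5*s - 45) + b*(4*s^2 + 8*s - 252) + s^3 + 7*s^2 - 33*s - 135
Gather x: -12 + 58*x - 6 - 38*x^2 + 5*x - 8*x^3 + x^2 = -8*x^3 - 37*x^2 + 63*x - 18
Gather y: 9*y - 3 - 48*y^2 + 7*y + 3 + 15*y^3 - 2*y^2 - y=15*y^3 - 50*y^2 + 15*y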